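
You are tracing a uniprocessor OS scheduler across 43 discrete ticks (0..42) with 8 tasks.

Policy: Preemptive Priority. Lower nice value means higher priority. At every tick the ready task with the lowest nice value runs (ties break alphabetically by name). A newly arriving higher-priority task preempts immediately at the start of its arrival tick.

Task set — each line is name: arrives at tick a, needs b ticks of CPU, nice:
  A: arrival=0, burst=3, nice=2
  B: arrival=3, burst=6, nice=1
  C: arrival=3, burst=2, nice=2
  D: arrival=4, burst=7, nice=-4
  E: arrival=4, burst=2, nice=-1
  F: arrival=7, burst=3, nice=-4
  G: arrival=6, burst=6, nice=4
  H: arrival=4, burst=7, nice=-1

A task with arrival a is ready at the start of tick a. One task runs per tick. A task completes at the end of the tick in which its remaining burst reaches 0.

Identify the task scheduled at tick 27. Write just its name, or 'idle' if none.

running at tick 27 = B

t=0: ready={A} → run A
t=1: ready={A} → run A
t=2: ready={A} → run A
t=3: ready={B,C} → run B
t=4: ready={B,C,D,E,H} → run D
t=5: ready={B,C,D,E,H} → run D
t=6: ready={B,C,D,E,G,H} → run D
t=7: ready={B,C,D,E,F,G,H} → run D
t=8: ready={B,C,D,E,F,G,H} → run D
t=9: ready={B,C,D,E,F,G,H} → run D
t=10: ready={B,C,D,E,F,G,H} → run D
t=11: ready={B,C,E,F,G,H} → run F
t=12: ready={B,C,E,F,G,H} → run F
t=13: ready={B,C,E,F,G,H} → run F
t=14: ready={B,C,E,G,H} → run E
t=15: ready={B,C,E,G,H} → run E
t=16: ready={B,C,G,H} → run H
t=17: ready={B,C,G,H} → run H
t=18: ready={B,C,G,H} → run H
t=19: ready={B,C,G,H} → run H
t=20: ready={B,C,G,H} → run H
t=21: ready={B,C,G,H} → run H
t=22: ready={B,C,G,H} → run H
t=23: ready={B,C,G} → run B
t=24: ready={B,C,G} → run B
t=25: ready={B,C,G} → run B
t=26: ready={B,C,G} → run B
t=27: ready={B,C,G} → run B
t=28: ready={C,G} → run C
t=29: ready={C,G} → run C
t=30: ready={G} → run G
t=31: ready={G} → run G
t=32: ready={G} → run G
t=33: ready={G} → run G
t=34: ready={G} → run G
t=35: ready={G} → run G
t=36: (idle)
t=37: (idle)
t=38: (idle)
t=39: (idle)
t=40: (idle)
t=41: (idle)
t=42: (idle)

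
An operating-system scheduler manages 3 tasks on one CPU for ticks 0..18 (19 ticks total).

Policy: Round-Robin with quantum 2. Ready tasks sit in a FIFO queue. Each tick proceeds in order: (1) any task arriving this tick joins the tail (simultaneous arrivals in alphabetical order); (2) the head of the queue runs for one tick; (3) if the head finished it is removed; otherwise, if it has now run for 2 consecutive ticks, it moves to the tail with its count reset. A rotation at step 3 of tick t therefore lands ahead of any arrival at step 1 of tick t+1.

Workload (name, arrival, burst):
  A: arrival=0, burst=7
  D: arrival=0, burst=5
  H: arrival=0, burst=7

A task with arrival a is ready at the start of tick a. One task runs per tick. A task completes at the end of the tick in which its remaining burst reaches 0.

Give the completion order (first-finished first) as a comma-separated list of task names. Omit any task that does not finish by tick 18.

completion order = D, A, H

t=0: queue=[A,D,H] q_used=0 → run A
t=1: queue=[A,D,H] q_used=1 → run A
t=2: queue=[D,H,A] q_used=0 → run D
t=3: queue=[D,H,A] q_used=1 → run D
t=4: queue=[H,A,D] q_used=0 → run H
t=5: queue=[H,A,D] q_used=1 → run H
t=6: queue=[A,D,H] q_used=0 → run A
t=7: queue=[A,D,H] q_used=1 → run A
t=8: queue=[D,H,A] q_used=0 → run D
t=9: queue=[D,H,A] q_used=1 → run D
t=10: queue=[H,A,D] q_used=0 → run H
t=11: queue=[H,A,D] q_used=1 → run H
t=12: queue=[A,D,H] q_used=0 → run A
t=13: queue=[A,D,H] q_used=1 → run A
t=14: queue=[D,H,A] q_used=0 → run D
t=15: queue=[H,A] q_used=0 → run H
t=16: queue=[H,A] q_used=1 → run H
t=17: queue=[A,H] q_used=0 → run A
t=18: queue=[H] q_used=0 → run H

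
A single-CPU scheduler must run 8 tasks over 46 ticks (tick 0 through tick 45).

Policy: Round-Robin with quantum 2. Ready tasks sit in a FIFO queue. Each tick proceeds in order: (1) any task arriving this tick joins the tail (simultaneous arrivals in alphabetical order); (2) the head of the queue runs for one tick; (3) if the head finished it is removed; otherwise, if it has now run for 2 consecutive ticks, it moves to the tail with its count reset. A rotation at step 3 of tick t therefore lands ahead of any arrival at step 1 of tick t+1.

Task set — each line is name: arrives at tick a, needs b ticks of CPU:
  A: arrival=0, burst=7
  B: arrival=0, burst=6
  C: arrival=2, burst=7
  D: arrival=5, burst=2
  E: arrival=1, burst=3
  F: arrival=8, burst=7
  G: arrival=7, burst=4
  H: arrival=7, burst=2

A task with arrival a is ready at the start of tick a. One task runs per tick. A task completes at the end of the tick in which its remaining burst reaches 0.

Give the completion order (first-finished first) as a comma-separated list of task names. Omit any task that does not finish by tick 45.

completion order = D, E, H, B, G, A, C, F

t=0: queue=[A,B] q_used=0 → run A
t=1: queue=[A,B,E] q_used=1 → run A
t=2: queue=[B,E,A,C] q_used=0 → run B
t=3: queue=[B,E,A,C] q_used=1 → run B
t=4: queue=[E,A,C,B] q_used=0 → run E
t=5: queue=[E,A,C,B,D] q_used=1 → run E
t=6: queue=[A,C,B,D,E] q_used=0 → run A
t=7: queue=[A,C,B,D,E,G,H] q_used=1 → run A
t=8: queue=[C,B,D,E,G,H,A,F] q_used=0 → run C
t=9: queue=[C,B,D,E,G,H,A,F] q_used=1 → run C
t=10: queue=[B,D,E,G,H,A,F,C] q_used=0 → run B
t=11: queue=[B,D,E,G,H,A,F,C] q_used=1 → run B
t=12: queue=[D,E,G,H,A,F,C,B] q_used=0 → run D
t=13: queue=[D,E,G,H,A,F,C,B] q_used=1 → run D
t=14: queue=[E,G,H,A,F,C,B] q_used=0 → run E
t=15: queue=[G,H,A,F,C,B] q_used=0 → run G
t=16: queue=[G,H,A,F,C,B] q_used=1 → run G
t=17: queue=[H,A,F,C,B,G] q_used=0 → run H
t=18: queue=[H,A,F,C,B,G] q_used=1 → run H
t=19: queue=[A,F,C,B,G] q_used=0 → run A
t=20: queue=[A,F,C,B,G] q_used=1 → run A
t=21: queue=[F,C,B,G,A] q_used=0 → run F
t=22: queue=[F,C,B,G,A] q_used=1 → run F
t=23: queue=[C,B,G,A,F] q_used=0 → run C
t=24: queue=[C,B,G,A,F] q_used=1 → run C
t=25: queue=[B,G,A,F,C] q_used=0 → run B
t=26: queue=[B,G,A,F,C] q_used=1 → run B
t=27: queue=[G,A,F,C] q_used=0 → run G
t=28: queue=[G,A,F,C] q_used=1 → run G
t=29: queue=[A,F,C] q_used=0 → run A
t=30: queue=[F,C] q_used=0 → run F
t=31: queue=[F,C] q_used=1 → run F
t=32: queue=[C,F] q_used=0 → run C
t=33: queue=[C,F] q_used=1 → run C
t=34: queue=[F,C] q_used=0 → run F
t=35: queue=[F,C] q_used=1 → run F
t=36: queue=[C,F] q_used=0 → run C
t=37: queue=[F] q_used=0 → run F
t=38: (idle)
t=39: (idle)
t=40: (idle)
t=41: (idle)
t=42: (idle)
t=43: (idle)
t=44: (idle)
t=45: (idle)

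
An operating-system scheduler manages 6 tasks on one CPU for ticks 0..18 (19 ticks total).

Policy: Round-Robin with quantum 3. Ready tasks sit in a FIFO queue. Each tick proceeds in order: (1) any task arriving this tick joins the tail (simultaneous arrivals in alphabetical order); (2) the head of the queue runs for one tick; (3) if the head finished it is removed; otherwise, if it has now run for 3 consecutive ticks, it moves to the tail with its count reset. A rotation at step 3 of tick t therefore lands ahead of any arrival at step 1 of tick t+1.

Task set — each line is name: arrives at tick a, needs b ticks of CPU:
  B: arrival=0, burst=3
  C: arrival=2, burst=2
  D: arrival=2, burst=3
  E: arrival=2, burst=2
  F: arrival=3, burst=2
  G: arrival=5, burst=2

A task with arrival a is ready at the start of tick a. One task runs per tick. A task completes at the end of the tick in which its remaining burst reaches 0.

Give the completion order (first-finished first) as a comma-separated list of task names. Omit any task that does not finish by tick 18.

t=0: queue=[B] q_used=0 → run B
t=1: queue=[B] q_used=1 → run B
t=2: queue=[B,C,D,E] q_used=2 → run B
t=3: queue=[C,D,E,F] q_used=0 → run C
t=4: queue=[C,D,E,F] q_used=1 → run C
t=5: queue=[D,E,F,G] q_used=0 → run D
t=6: queue=[D,E,F,G] q_used=1 → run D
t=7: queue=[D,E,F,G] q_used=2 → run D
t=8: queue=[E,F,G] q_used=0 → run E
t=9: queue=[E,F,G] q_used=1 → run E
t=10: queue=[F,G] q_used=0 → run F
t=11: queue=[F,G] q_used=1 → run F
t=12: queue=[G] q_used=0 → run G
t=13: queue=[G] q_used=1 → run G
t=14: (idle)
t=15: (idle)
t=16: (idle)
t=17: (idle)
t=18: (idle)

completion order = B, C, D, E, F, G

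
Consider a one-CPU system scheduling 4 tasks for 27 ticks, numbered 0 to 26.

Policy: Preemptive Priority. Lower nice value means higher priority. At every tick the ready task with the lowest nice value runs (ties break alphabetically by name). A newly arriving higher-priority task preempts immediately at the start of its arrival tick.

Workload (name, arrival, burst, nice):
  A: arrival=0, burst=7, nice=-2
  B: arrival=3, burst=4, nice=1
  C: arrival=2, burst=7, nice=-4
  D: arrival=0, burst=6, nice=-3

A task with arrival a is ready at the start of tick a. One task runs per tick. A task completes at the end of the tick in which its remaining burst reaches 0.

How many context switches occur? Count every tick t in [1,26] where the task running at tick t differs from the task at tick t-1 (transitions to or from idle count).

context switches = 5

t=0: ready={A,D} → run D
t=1: ready={A,D} → run D
t=2: ready={A,C,D} → run C
t=3: ready={A,B,C,D} → run C
t=4: ready={A,B,C,D} → run C
t=5: ready={A,B,C,D} → run C
t=6: ready={A,B,C,D} → run C
t=7: ready={A,B,C,D} → run C
t=8: ready={A,B,C,D} → run C
t=9: ready={A,B,D} → run D
t=10: ready={A,B,D} → run D
t=11: ready={A,B,D} → run D
t=12: ready={A,B,D} → run D
t=13: ready={A,B} → run A
t=14: ready={A,B} → run A
t=15: ready={A,B} → run A
t=16: ready={A,B} → run A
t=17: ready={A,B} → run A
t=18: ready={A,B} → run A
t=19: ready={A,B} → run A
t=20: ready={B} → run B
t=21: ready={B} → run B
t=22: ready={B} → run B
t=23: ready={B} → run B
t=24: (idle)
t=25: (idle)
t=26: (idle)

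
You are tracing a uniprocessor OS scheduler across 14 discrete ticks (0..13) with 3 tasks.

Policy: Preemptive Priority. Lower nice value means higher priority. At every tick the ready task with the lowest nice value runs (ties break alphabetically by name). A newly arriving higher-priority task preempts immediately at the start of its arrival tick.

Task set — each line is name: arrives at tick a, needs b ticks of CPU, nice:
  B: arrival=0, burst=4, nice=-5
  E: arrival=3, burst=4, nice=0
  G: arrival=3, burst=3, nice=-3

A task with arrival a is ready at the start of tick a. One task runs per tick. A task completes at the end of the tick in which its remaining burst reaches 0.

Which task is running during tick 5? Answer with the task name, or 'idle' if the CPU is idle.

t=0: ready={B} → run B
t=1: ready={B} → run B
t=2: ready={B} → run B
t=3: ready={B,E,G} → run B
t=4: ready={E,G} → run G
t=5: ready={E,G} → run G
t=6: ready={E,G} → run G
t=7: ready={E} → run E
t=8: ready={E} → run E
t=9: ready={E} → run E
t=10: ready={E} → run E
t=11: (idle)
t=12: (idle)
t=13: (idle)

running at tick 5 = G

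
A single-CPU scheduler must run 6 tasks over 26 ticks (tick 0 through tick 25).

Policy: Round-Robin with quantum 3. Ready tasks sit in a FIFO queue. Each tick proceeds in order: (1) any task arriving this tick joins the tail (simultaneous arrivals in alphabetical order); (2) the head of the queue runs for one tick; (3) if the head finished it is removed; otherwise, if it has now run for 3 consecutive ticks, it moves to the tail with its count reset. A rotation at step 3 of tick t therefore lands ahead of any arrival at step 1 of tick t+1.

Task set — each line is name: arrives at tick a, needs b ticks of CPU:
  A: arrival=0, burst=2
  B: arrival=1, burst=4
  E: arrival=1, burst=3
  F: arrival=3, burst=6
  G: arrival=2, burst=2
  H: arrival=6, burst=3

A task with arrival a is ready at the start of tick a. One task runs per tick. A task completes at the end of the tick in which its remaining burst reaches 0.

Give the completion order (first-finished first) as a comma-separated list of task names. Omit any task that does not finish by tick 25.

t=0: queue=[A] q_used=0 → run A
t=1: queue=[A,B,E] q_used=1 → run A
t=2: queue=[B,E,G] q_used=0 → run B
t=3: queue=[B,E,G,F] q_used=1 → run B
t=4: queue=[B,E,G,F] q_used=2 → run B
t=5: queue=[E,G,F,B] q_used=0 → run E
t=6: queue=[E,G,F,B,H] q_used=1 → run E
t=7: queue=[E,G,F,B,H] q_used=2 → run E
t=8: queue=[G,F,B,H] q_used=0 → run G
t=9: queue=[G,F,B,H] q_used=1 → run G
t=10: queue=[F,B,H] q_used=0 → run F
t=11: queue=[F,B,H] q_used=1 → run F
t=12: queue=[F,B,H] q_used=2 → run F
t=13: queue=[B,H,F] q_used=0 → run B
t=14: queue=[H,F] q_used=0 → run H
t=15: queue=[H,F] q_used=1 → run H
t=16: queue=[H,F] q_used=2 → run H
t=17: queue=[F] q_used=0 → run F
t=18: queue=[F] q_used=1 → run F
t=19: queue=[F] q_used=2 → run F
t=20: (idle)
t=21: (idle)
t=22: (idle)
t=23: (idle)
t=24: (idle)
t=25: (idle)

completion order = A, E, G, B, H, F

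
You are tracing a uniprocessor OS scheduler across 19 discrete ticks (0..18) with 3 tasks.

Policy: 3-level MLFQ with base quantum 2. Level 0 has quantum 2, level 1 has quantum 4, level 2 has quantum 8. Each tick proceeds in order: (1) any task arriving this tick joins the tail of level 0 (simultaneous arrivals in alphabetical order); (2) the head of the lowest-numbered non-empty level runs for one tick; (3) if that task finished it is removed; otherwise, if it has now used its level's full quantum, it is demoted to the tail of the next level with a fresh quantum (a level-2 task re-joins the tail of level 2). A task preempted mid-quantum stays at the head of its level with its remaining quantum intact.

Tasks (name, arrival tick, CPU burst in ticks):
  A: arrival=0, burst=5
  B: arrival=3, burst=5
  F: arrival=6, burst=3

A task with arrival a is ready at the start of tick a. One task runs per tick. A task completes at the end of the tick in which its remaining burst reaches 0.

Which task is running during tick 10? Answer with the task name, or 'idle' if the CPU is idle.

t=0: L0/L1/L2 = A/-/- → run A
t=1: L0/L1/L2 = A/-/- → run A
t=2: L0/L1/L2 = -/A/- → run A
t=3: L0/L1/L2 = B/A/- → run B
t=4: L0/L1/L2 = B/A/- → run B
t=5: L0/L1/L2 = -/AB/- → run A
t=6: L0/L1/L2 = F/AB/- → run F
t=7: L0/L1/L2 = F/AB/- → run F
t=8: L0/L1/L2 = -/ABF/- → run A
t=9: L0/L1/L2 = -/BF/- → run B
t=10: L0/L1/L2 = -/BF/- → run B
t=11: L0/L1/L2 = -/BF/- → run B
t=12: L0/L1/L2 = -/F/- → run F
t=13: (idle)
t=14: (idle)
t=15: (idle)
t=16: (idle)
t=17: (idle)
t=18: (idle)

running at tick 10 = B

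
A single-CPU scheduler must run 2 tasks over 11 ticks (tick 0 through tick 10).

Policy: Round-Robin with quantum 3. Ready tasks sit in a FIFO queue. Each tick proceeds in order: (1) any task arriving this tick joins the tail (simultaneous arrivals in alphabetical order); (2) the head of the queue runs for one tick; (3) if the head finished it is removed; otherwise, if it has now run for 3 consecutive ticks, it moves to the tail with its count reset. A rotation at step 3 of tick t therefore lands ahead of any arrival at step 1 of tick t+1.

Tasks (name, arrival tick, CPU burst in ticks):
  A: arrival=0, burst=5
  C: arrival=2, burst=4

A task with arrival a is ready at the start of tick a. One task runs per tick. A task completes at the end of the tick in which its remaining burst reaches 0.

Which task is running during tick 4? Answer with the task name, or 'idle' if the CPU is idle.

t=0: queue=[A] q_used=0 → run A
t=1: queue=[A] q_used=1 → run A
t=2: queue=[A,C] q_used=2 → run A
t=3: queue=[C,A] q_used=0 → run C
t=4: queue=[C,A] q_used=1 → run C
t=5: queue=[C,A] q_used=2 → run C
t=6: queue=[A,C] q_used=0 → run A
t=7: queue=[A,C] q_used=1 → run A
t=8: queue=[C] q_used=0 → run C
t=9: (idle)
t=10: (idle)

running at tick 4 = C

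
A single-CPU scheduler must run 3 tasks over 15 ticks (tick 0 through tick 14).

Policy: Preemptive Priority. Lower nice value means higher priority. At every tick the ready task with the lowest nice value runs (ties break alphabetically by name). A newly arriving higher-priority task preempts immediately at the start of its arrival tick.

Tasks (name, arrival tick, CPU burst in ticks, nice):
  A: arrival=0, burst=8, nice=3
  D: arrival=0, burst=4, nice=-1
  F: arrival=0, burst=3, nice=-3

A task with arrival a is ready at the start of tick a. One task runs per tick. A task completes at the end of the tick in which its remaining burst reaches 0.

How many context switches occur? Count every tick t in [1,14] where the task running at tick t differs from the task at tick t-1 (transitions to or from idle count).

context switches = 2

t=0: ready={A,D,F} → run F
t=1: ready={A,D,F} → run F
t=2: ready={A,D,F} → run F
t=3: ready={A,D} → run D
t=4: ready={A,D} → run D
t=5: ready={A,D} → run D
t=6: ready={A,D} → run D
t=7: ready={A} → run A
t=8: ready={A} → run A
t=9: ready={A} → run A
t=10: ready={A} → run A
t=11: ready={A} → run A
t=12: ready={A} → run A
t=13: ready={A} → run A
t=14: ready={A} → run A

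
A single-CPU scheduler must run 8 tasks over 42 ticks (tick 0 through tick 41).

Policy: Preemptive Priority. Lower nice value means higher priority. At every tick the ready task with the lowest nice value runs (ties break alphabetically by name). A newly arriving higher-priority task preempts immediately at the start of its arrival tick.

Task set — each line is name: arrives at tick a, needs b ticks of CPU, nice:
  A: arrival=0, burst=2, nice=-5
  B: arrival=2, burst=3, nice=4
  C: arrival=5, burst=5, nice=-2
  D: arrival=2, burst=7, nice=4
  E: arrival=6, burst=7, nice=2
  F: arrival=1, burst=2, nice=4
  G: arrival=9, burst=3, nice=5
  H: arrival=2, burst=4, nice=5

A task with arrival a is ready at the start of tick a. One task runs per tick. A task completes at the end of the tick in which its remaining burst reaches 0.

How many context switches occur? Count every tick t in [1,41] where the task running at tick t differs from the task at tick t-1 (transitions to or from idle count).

context switches = 8

t=0: ready={A} → run A
t=1: ready={A,F} → run A
t=2: ready={B,D,F,H} → run B
t=3: ready={B,D,F,H} → run B
t=4: ready={B,D,F,H} → run B
t=5: ready={C,D,F,H} → run C
t=6: ready={C,D,E,F,H} → run C
t=7: ready={C,D,E,F,H} → run C
t=8: ready={C,D,E,F,H} → run C
t=9: ready={C,D,E,F,G,H} → run C
t=10: ready={D,E,F,G,H} → run E
t=11: ready={D,E,F,G,H} → run E
t=12: ready={D,E,F,G,H} → run E
t=13: ready={D,E,F,G,H} → run E
t=14: ready={D,E,F,G,H} → run E
t=15: ready={D,E,F,G,H} → run E
t=16: ready={D,E,F,G,H} → run E
t=17: ready={D,F,G,H} → run D
t=18: ready={D,F,G,H} → run D
t=19: ready={D,F,G,H} → run D
t=20: ready={D,F,G,H} → run D
t=21: ready={D,F,G,H} → run D
t=22: ready={D,F,G,H} → run D
t=23: ready={D,F,G,H} → run D
t=24: ready={F,G,H} → run F
t=25: ready={F,G,H} → run F
t=26: ready={G,H} → run G
t=27: ready={G,H} → run G
t=28: ready={G,H} → run G
t=29: ready={H} → run H
t=30: ready={H} → run H
t=31: ready={H} → run H
t=32: ready={H} → run H
t=33: (idle)
t=34: (idle)
t=35: (idle)
t=36: (idle)
t=37: (idle)
t=38: (idle)
t=39: (idle)
t=40: (idle)
t=41: (idle)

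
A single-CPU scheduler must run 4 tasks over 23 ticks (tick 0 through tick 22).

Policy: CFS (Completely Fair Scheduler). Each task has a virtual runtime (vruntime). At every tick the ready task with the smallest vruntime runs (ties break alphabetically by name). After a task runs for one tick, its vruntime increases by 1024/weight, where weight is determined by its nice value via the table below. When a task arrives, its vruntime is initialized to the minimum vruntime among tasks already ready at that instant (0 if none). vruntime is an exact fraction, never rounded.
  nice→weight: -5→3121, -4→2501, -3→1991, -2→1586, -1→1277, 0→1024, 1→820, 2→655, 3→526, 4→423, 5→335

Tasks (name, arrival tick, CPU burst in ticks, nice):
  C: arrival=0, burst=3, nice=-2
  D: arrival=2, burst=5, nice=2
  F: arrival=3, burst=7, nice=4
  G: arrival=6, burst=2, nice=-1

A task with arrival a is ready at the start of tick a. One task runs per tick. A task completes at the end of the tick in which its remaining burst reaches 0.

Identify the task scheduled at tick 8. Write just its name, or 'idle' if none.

t=0: vr[C=0] → run C
t=1: vr[C=512/793] → run C
t=2: vr[C=1024/793 D=1024/793] → run C
t=3: vr[D=1024/793 F=1024/793] → run D
t=4: vr[D=1482752/519415 F=1024/793] → run F
t=5: vr[D=1482752/519415 F=1245184/335439] → run D
t=6: vr[D=2294784/519415 F=1245184/335439 G=1245184/335439] → run F
t=7: vr[D=2294784/519415 F=2057216/335439 G=1245184/335439] → run G
t=8: vr[D=2294784/519415 F=2057216/335439 G=1933589504/428355603] → run D
t=9: vr[D=3106816/519415 F=2057216/335439 G=1933589504/428355603] → run G
t=10: vr[D=3106816/519415 F=2057216/335439] → run D
t=11: vr[D=3918848/519415 F=2057216/335439] → run F
t=12: vr[D=3918848/519415 F=956416/111813] → run D
t=13: vr[F=956416/111813] → run F
t=14: vr[F=3681280/335439] → run F
t=15: vr[F=4493312/335439] → run F
t=16: vr[F=1768448/111813] → run F
t=17: (idle)
t=18: (idle)
t=19: (idle)
t=20: (idle)
t=21: (idle)
t=22: (idle)

running at tick 8 = D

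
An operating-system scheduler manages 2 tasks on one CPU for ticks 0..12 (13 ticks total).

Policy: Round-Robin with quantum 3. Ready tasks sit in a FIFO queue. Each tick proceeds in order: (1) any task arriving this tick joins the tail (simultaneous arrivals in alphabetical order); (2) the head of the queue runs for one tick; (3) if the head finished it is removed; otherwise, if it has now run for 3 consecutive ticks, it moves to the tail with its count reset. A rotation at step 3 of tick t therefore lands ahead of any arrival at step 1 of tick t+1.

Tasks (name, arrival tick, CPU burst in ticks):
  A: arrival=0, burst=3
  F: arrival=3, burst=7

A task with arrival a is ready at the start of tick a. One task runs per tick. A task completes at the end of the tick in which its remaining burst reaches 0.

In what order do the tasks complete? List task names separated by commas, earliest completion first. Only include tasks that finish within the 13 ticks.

completion order = A, F

t=0: queue=[A] q_used=0 → run A
t=1: queue=[A] q_used=1 → run A
t=2: queue=[A] q_used=2 → run A
t=3: queue=[F] q_used=0 → run F
t=4: queue=[F] q_used=1 → run F
t=5: queue=[F] q_used=2 → run F
t=6: queue=[F] q_used=0 → run F
t=7: queue=[F] q_used=1 → run F
t=8: queue=[F] q_used=2 → run F
t=9: queue=[F] q_used=0 → run F
t=10: (idle)
t=11: (idle)
t=12: (idle)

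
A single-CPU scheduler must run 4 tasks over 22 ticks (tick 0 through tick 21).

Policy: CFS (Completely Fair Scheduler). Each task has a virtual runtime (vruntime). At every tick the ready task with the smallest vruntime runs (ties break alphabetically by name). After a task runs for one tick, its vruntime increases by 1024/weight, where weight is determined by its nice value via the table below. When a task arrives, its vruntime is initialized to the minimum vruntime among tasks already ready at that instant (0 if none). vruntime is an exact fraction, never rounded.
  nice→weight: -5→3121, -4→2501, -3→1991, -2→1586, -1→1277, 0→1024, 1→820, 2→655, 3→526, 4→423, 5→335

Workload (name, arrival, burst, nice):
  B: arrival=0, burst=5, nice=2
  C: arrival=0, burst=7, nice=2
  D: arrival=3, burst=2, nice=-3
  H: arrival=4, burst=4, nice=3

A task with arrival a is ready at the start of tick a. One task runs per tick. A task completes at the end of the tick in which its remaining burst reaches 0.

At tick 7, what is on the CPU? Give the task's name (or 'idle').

t=0: vr[B=0 C=0] → run B
t=1: vr[B=1024/655 C=0] → run C
t=2: vr[B=1024/655 C=1024/655] → run B
t=3: vr[B=2048/655 C=1024/655 D=1024/655] → run C
t=4: vr[B=2048/655 C=2048/655 D=1024/655 H=1024/655] → run D
t=5: vr[B=2048/655 C=2048/655 D=2709504/1304105 H=1024/655] → run H
t=6: vr[B=2048/655 C=2048/655 D=2709504/1304105 H=604672/172265] → run D
t=7: vr[B=2048/655 C=2048/655 H=604672/172265] → run B
t=8: vr[B=3072/655 C=2048/655 H=604672/172265] → run C
t=9: vr[B=3072/655 C=3072/655 H=604672/172265] → run H
t=10: vr[B=3072/655 C=3072/655 H=940032/172265] → run B
t=11: vr[B=4096/655 C=3072/655 H=940032/172265] → run C
t=12: vr[B=4096/655 C=4096/655 H=940032/172265] → run H
t=13: vr[B=4096/655 C=4096/655 H=1275392/172265] → run B
t=14: vr[C=4096/655 H=1275392/172265] → run C
t=15: vr[C=1024/131 H=1275392/172265] → run H
t=16: vr[C=1024/131] → run C
t=17: vr[C=6144/655] → run C
t=18: (idle)
t=19: (idle)
t=20: (idle)
t=21: (idle)

running at tick 7 = B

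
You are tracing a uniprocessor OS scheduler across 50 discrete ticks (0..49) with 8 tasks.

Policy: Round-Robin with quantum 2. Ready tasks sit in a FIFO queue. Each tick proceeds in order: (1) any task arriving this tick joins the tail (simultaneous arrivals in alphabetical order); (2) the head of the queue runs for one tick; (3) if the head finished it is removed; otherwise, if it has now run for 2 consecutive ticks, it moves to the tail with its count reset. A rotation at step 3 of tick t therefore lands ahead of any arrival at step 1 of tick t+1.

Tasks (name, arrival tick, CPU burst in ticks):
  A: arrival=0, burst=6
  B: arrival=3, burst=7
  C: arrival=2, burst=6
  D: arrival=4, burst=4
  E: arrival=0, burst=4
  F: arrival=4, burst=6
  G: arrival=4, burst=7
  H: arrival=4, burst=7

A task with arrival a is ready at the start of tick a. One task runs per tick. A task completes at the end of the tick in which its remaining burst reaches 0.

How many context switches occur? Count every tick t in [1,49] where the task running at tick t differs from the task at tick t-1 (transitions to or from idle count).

t=0: queue=[A,E] q_used=0 → run A
t=1: queue=[A,E] q_used=1 → run A
t=2: queue=[E,A,C] q_used=0 → run E
t=3: queue=[E,A,C,B] q_used=1 → run E
t=4: queue=[A,C,B,E,D,F,G,H] q_used=0 → run A
t=5: queue=[A,C,B,E,D,F,G,H] q_used=1 → run A
t=6: queue=[C,B,E,D,F,G,H,A] q_used=0 → run C
t=7: queue=[C,B,E,D,F,G,H,A] q_used=1 → run C
t=8: queue=[B,E,D,F,G,H,A,C] q_used=0 → run B
t=9: queue=[B,E,D,F,G,H,A,C] q_used=1 → run B
t=10: queue=[E,D,F,G,H,A,C,B] q_used=0 → run E
t=11: queue=[E,D,F,G,H,A,C,B] q_used=1 → run E
t=12: queue=[D,F,G,H,A,C,B] q_used=0 → run D
t=13: queue=[D,F,G,H,A,C,B] q_used=1 → run D
t=14: queue=[F,G,H,A,C,B,D] q_used=0 → run F
t=15: queue=[F,G,H,A,C,B,D] q_used=1 → run F
t=16: queue=[G,H,A,C,B,D,F] q_used=0 → run G
t=17: queue=[G,H,A,C,B,D,F] q_used=1 → run G
t=18: queue=[H,A,C,B,D,F,G] q_used=0 → run H
t=19: queue=[H,A,C,B,D,F,G] q_used=1 → run H
t=20: queue=[A,C,B,D,F,G,H] q_used=0 → run A
t=21: queue=[A,C,B,D,F,G,H] q_used=1 → run A
t=22: queue=[C,B,D,F,G,H] q_used=0 → run C
t=23: queue=[C,B,D,F,G,H] q_used=1 → run C
t=24: queue=[B,D,F,G,H,C] q_used=0 → run B
t=25: queue=[B,D,F,G,H,C] q_used=1 → run B
t=26: queue=[D,F,G,H,C,B] q_used=0 → run D
t=27: queue=[D,F,G,H,C,B] q_used=1 → run D
t=28: queue=[F,G,H,C,B] q_used=0 → run F
t=29: queue=[F,G,H,C,B] q_used=1 → run F
t=30: queue=[G,H,C,B,F] q_used=0 → run G
t=31: queue=[G,H,C,B,F] q_used=1 → run G
t=32: queue=[H,C,B,F,G] q_used=0 → run H
t=33: queue=[H,C,B,F,G] q_used=1 → run H
t=34: queue=[C,B,F,G,H] q_used=0 → run C
t=35: queue=[C,B,F,G,H] q_used=1 → run C
t=36: queue=[B,F,G,H] q_used=0 → run B
t=37: queue=[B,F,G,H] q_used=1 → run B
t=38: queue=[F,G,H,B] q_used=0 → run F
t=39: queue=[F,G,H,B] q_used=1 → run F
t=40: queue=[G,H,B] q_used=0 → run G
t=41: queue=[G,H,B] q_used=1 → run G
t=42: queue=[H,B,G] q_used=0 → run H
t=43: queue=[H,B,G] q_used=1 → run H
t=44: queue=[B,G,H] q_used=0 → run B
t=45: queue=[G,H] q_used=0 → run G
t=46: queue=[H] q_used=0 → run H
t=47: (idle)
t=48: (idle)
t=49: (idle)

context switches = 25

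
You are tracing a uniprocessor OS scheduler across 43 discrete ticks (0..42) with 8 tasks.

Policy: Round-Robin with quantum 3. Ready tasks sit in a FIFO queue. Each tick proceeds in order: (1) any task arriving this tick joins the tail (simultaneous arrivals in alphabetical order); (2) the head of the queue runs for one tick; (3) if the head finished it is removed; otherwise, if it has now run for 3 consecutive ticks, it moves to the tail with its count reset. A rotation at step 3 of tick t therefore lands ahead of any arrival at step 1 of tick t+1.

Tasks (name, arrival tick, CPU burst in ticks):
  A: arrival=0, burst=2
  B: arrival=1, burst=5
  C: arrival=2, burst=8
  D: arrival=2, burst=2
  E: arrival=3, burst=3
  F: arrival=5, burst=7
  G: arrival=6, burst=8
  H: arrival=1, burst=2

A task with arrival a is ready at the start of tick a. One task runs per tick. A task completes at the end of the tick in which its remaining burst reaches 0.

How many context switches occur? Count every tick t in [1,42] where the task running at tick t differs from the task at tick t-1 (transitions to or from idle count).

context switches = 15

t=0: queue=[A] q_used=0 → run A
t=1: queue=[A,B,H] q_used=1 → run A
t=2: queue=[B,H,C,D] q_used=0 → run B
t=3: queue=[B,H,C,D,E] q_used=1 → run B
t=4: queue=[B,H,C,D,E] q_used=2 → run B
t=5: queue=[H,C,D,E,B,F] q_used=0 → run H
t=6: queue=[H,C,D,E,B,F,G] q_used=1 → run H
t=7: queue=[C,D,E,B,F,G] q_used=0 → run C
t=8: queue=[C,D,E,B,F,G] q_used=1 → run C
t=9: queue=[C,D,E,B,F,G] q_used=2 → run C
t=10: queue=[D,E,B,F,G,C] q_used=0 → run D
t=11: queue=[D,E,B,F,G,C] q_used=1 → run D
t=12: queue=[E,B,F,G,C] q_used=0 → run E
t=13: queue=[E,B,F,G,C] q_used=1 → run E
t=14: queue=[E,B,F,G,C] q_used=2 → run E
t=15: queue=[B,F,G,C] q_used=0 → run B
t=16: queue=[B,F,G,C] q_used=1 → run B
t=17: queue=[F,G,C] q_used=0 → run F
t=18: queue=[F,G,C] q_used=1 → run F
t=19: queue=[F,G,C] q_used=2 → run F
t=20: queue=[G,C,F] q_used=0 → run G
t=21: queue=[G,C,F] q_used=1 → run G
t=22: queue=[G,C,F] q_used=2 → run G
t=23: queue=[C,F,G] q_used=0 → run C
t=24: queue=[C,F,G] q_used=1 → run C
t=25: queue=[C,F,G] q_used=2 → run C
t=26: queue=[F,G,C] q_used=0 → run F
t=27: queue=[F,G,C] q_used=1 → run F
t=28: queue=[F,G,C] q_used=2 → run F
t=29: queue=[G,C,F] q_used=0 → run G
t=30: queue=[G,C,F] q_used=1 → run G
t=31: queue=[G,C,F] q_used=2 → run G
t=32: queue=[C,F,G] q_used=0 → run C
t=33: queue=[C,F,G] q_used=1 → run C
t=34: queue=[F,G] q_used=0 → run F
t=35: queue=[G] q_used=0 → run G
t=36: queue=[G] q_used=1 → run G
t=37: (idle)
t=38: (idle)
t=39: (idle)
t=40: (idle)
t=41: (idle)
t=42: (idle)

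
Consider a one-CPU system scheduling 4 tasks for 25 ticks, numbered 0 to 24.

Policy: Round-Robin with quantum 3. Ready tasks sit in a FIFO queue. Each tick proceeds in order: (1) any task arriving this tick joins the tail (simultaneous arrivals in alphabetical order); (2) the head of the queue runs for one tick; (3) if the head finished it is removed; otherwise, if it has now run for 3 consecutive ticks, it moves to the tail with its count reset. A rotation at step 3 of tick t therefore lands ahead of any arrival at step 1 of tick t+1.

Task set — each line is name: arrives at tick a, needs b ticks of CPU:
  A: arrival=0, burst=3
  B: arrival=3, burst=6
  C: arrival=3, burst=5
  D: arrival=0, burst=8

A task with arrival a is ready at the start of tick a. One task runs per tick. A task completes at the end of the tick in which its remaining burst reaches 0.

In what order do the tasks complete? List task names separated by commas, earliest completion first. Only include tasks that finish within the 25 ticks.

completion order = A, B, C, D

t=0: queue=[A,D] q_used=0 → run A
t=1: queue=[A,D] q_used=1 → run A
t=2: queue=[A,D] q_used=2 → run A
t=3: queue=[D,B,C] q_used=0 → run D
t=4: queue=[D,B,C] q_used=1 → run D
t=5: queue=[D,B,C] q_used=2 → run D
t=6: queue=[B,C,D] q_used=0 → run B
t=7: queue=[B,C,D] q_used=1 → run B
t=8: queue=[B,C,D] q_used=2 → run B
t=9: queue=[C,D,B] q_used=0 → run C
t=10: queue=[C,D,B] q_used=1 → run C
t=11: queue=[C,D,B] q_used=2 → run C
t=12: queue=[D,B,C] q_used=0 → run D
t=13: queue=[D,B,C] q_used=1 → run D
t=14: queue=[D,B,C] q_used=2 → run D
t=15: queue=[B,C,D] q_used=0 → run B
t=16: queue=[B,C,D] q_used=1 → run B
t=17: queue=[B,C,D] q_used=2 → run B
t=18: queue=[C,D] q_used=0 → run C
t=19: queue=[C,D] q_used=1 → run C
t=20: queue=[D] q_used=0 → run D
t=21: queue=[D] q_used=1 → run D
t=22: (idle)
t=23: (idle)
t=24: (idle)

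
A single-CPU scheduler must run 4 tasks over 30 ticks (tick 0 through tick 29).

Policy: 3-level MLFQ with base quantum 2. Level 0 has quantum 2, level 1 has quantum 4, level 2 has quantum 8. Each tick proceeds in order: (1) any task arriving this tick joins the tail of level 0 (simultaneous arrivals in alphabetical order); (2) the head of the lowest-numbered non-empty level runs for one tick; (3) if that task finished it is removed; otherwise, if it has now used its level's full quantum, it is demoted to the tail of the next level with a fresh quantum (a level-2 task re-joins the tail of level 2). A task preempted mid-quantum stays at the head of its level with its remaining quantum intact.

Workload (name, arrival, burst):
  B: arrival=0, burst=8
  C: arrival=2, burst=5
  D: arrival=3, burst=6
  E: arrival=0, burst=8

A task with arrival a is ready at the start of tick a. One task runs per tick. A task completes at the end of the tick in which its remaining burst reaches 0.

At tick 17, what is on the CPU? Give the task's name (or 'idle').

running at tick 17 = C

t=0: L0/L1/L2 = BE/-/- → run B
t=1: L0/L1/L2 = BE/-/- → run B
t=2: L0/L1/L2 = EC/B/- → run E
t=3: L0/L1/L2 = ECD/B/- → run E
t=4: L0/L1/L2 = CD/BE/- → run C
t=5: L0/L1/L2 = CD/BE/- → run C
t=6: L0/L1/L2 = D/BEC/- → run D
t=7: L0/L1/L2 = D/BEC/- → run D
t=8: L0/L1/L2 = -/BECD/- → run B
t=9: L0/L1/L2 = -/BECD/- → run B
t=10: L0/L1/L2 = -/BECD/- → run B
t=11: L0/L1/L2 = -/BECD/- → run B
t=12: L0/L1/L2 = -/ECD/B → run E
t=13: L0/L1/L2 = -/ECD/B → run E
t=14: L0/L1/L2 = -/ECD/B → run E
t=15: L0/L1/L2 = -/ECD/B → run E
t=16: L0/L1/L2 = -/CD/BE → run C
t=17: L0/L1/L2 = -/CD/BE → run C
t=18: L0/L1/L2 = -/CD/BE → run C
t=19: L0/L1/L2 = -/D/BE → run D
t=20: L0/L1/L2 = -/D/BE → run D
t=21: L0/L1/L2 = -/D/BE → run D
t=22: L0/L1/L2 = -/D/BE → run D
t=23: L0/L1/L2 = -/-/BE → run B
t=24: L0/L1/L2 = -/-/BE → run B
t=25: L0/L1/L2 = -/-/E → run E
t=26: L0/L1/L2 = -/-/E → run E
t=27: (idle)
t=28: (idle)
t=29: (idle)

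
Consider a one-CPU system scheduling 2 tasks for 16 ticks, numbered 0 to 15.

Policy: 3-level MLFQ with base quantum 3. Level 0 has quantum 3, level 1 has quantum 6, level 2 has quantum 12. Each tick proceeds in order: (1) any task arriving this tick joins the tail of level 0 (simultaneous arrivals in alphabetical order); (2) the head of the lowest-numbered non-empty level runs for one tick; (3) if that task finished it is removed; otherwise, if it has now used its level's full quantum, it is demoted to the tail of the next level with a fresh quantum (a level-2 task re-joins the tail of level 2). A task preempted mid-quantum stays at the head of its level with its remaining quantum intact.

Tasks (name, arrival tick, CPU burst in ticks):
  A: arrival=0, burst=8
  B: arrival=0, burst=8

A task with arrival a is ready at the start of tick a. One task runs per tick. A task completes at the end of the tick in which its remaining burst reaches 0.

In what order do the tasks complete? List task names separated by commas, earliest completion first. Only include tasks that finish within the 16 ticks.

t=0: L0/L1/L2 = AB/-/- → run A
t=1: L0/L1/L2 = AB/-/- → run A
t=2: L0/L1/L2 = AB/-/- → run A
t=3: L0/L1/L2 = B/A/- → run B
t=4: L0/L1/L2 = B/A/- → run B
t=5: L0/L1/L2 = B/A/- → run B
t=6: L0/L1/L2 = -/AB/- → run A
t=7: L0/L1/L2 = -/AB/- → run A
t=8: L0/L1/L2 = -/AB/- → run A
t=9: L0/L1/L2 = -/AB/- → run A
t=10: L0/L1/L2 = -/AB/- → run A
t=11: L0/L1/L2 = -/B/- → run B
t=12: L0/L1/L2 = -/B/- → run B
t=13: L0/L1/L2 = -/B/- → run B
t=14: L0/L1/L2 = -/B/- → run B
t=15: L0/L1/L2 = -/B/- → run B

completion order = A, B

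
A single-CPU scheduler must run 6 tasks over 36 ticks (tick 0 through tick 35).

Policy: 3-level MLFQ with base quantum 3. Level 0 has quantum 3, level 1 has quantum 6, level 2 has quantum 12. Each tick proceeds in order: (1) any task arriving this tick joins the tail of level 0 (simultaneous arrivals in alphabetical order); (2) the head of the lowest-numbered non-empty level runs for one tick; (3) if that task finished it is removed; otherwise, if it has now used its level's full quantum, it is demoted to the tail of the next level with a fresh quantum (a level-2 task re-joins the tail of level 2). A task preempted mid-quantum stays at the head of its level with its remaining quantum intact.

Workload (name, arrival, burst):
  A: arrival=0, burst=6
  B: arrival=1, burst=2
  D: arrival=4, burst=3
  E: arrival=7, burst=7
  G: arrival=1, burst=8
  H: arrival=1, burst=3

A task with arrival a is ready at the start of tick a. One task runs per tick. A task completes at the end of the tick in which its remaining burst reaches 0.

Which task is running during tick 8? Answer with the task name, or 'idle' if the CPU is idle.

t=0: L0/L1/L2 = A/-/- → run A
t=1: L0/L1/L2 = ABGH/-/- → run A
t=2: L0/L1/L2 = ABGH/-/- → run A
t=3: L0/L1/L2 = BGH/A/- → run B
t=4: L0/L1/L2 = BGHD/A/- → run B
t=5: L0/L1/L2 = GHD/A/- → run G
t=6: L0/L1/L2 = GHD/A/- → run G
t=7: L0/L1/L2 = GHDE/A/- → run G
t=8: L0/L1/L2 = HDE/AG/- → run H
t=9: L0/L1/L2 = HDE/AG/- → run H
t=10: L0/L1/L2 = HDE/AG/- → run H
t=11: L0/L1/L2 = DE/AG/- → run D
t=12: L0/L1/L2 = DE/AG/- → run D
t=13: L0/L1/L2 = DE/AG/- → run D
t=14: L0/L1/L2 = E/AG/- → run E
t=15: L0/L1/L2 = E/AG/- → run E
t=16: L0/L1/L2 = E/AG/- → run E
t=17: L0/L1/L2 = -/AGE/- → run A
t=18: L0/L1/L2 = -/AGE/- → run A
t=19: L0/L1/L2 = -/AGE/- → run A
t=20: L0/L1/L2 = -/GE/- → run G
t=21: L0/L1/L2 = -/GE/- → run G
t=22: L0/L1/L2 = -/GE/- → run G
t=23: L0/L1/L2 = -/GE/- → run G
t=24: L0/L1/L2 = -/GE/- → run G
t=25: L0/L1/L2 = -/E/- → run E
t=26: L0/L1/L2 = -/E/- → run E
t=27: L0/L1/L2 = -/E/- → run E
t=28: L0/L1/L2 = -/E/- → run E
t=29: (idle)
t=30: (idle)
t=31: (idle)
t=32: (idle)
t=33: (idle)
t=34: (idle)
t=35: (idle)

running at tick 8 = H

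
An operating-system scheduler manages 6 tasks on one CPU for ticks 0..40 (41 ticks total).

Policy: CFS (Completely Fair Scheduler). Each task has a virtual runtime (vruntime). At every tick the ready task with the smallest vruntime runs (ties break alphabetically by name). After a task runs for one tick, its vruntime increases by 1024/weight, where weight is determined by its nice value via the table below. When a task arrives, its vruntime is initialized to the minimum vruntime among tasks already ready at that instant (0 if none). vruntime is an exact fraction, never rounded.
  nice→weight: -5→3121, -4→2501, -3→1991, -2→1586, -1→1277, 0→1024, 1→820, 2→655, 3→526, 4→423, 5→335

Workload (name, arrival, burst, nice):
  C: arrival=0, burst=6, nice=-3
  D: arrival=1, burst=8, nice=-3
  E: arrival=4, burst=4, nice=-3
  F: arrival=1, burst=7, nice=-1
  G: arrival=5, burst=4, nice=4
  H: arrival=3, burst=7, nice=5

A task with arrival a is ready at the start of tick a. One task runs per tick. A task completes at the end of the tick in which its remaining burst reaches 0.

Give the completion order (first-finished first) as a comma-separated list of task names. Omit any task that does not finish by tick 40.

t=0: vr[C=0] → run C
t=1: vr[C=1024/1991 D=1024/1991 F=1024/1991] → run C
t=2: vr[C=2048/1991 D=1024/1991 F=1024/1991] → run D
t=3: vr[C=2048/1991 D=2048/1991 F=1024/1991 H=1024/1991] → run F
t=4: vr[C=2048/1991 D=2048/1991 E=1024/1991 F=3346432/2542507 H=1024/1991] → run E
t=5: vr[C=2048/1991 D=2048/1991 E=2048/1991 F=3346432/2542507 G=1024/1991 H=1024/1991] → run G
t=6: vr[C=2048/1991 D=2048/1991 E=2048/1991 F=3346432/2542507 G=2471936/842193 H=1024/1991] → run H
t=7: vr[C=2048/1991 D=2048/1991 E=2048/1991 F=3346432/2542507 G=2471936/842193 H=2381824/666985] → run C
t=8: vr[C=3072/1991 D=2048/1991 E=2048/1991 F=3346432/2542507 G=2471936/842193 H=2381824/666985] → run D
t=9: vr[C=3072/1991 D=3072/1991 E=2048/1991 F=3346432/2542507 G=2471936/842193 H=2381824/666985] → run E
t=10: vr[C=3072/1991 D=3072/1991 E=3072/1991 F=3346432/2542507 G=2471936/842193 H=2381824/666985] → run F
t=11: vr[C=3072/1991 D=3072/1991 E=3072/1991 F=5385216/2542507 G=2471936/842193 H=2381824/666985] → run C
t=12: vr[C=4096/1991 D=3072/1991 E=3072/1991 F=5385216/2542507 G=2471936/842193 H=2381824/666985] → run D
t=13: vr[C=4096/1991 D=4096/1991 E=3072/1991 F=5385216/2542507 G=2471936/842193 H=2381824/666985] → run E
t=14: vr[C=4096/1991 D=4096/1991 E=4096/1991 F=5385216/2542507 G=2471936/842193 H=2381824/666985] → run C
t=15: vr[C=5120/1991 D=4096/1991 E=4096/1991 F=5385216/2542507 G=2471936/842193 H=2381824/666985] → run D
t=16: vr[C=5120/1991 D=5120/1991 E=4096/1991 F=5385216/2542507 G=2471936/842193 H=2381824/666985] → run E
t=17: vr[C=5120/1991 D=5120/1991 F=5385216/2542507 G=2471936/842193 H=2381824/666985] → run F
t=18: vr[C=5120/1991 D=5120/1991 F=7424000/2542507 G=2471936/842193 H=2381824/666985] → run C
t=19: vr[D=5120/1991 F=7424000/2542507 G=2471936/842193 H=2381824/666985] → run D
t=20: vr[D=6144/1991 F=7424000/2542507 G=2471936/842193 H=2381824/666985] → run F
t=21: vr[D=6144/1991 F=9462784/2542507 G=2471936/842193 H=2381824/666985] → run G
t=22: vr[D=6144/1991 F=9462784/2542507 G=4510720/842193 H=2381824/666985] → run D
t=23: vr[D=7168/1991 F=9462784/2542507 G=4510720/842193 H=2381824/666985] → run H
t=24: vr[D=7168/1991 F=9462784/2542507 G=4510720/842193 H=4420608/666985] → run D
t=25: vr[D=8192/1991 F=9462784/2542507 G=4510720/842193 H=4420608/666985] → run F
t=26: vr[D=8192/1991 F=11501568/2542507 G=4510720/842193 H=4420608/666985] → run D
t=27: vr[F=11501568/2542507 G=4510720/842193 H=4420608/666985] → run F
t=28: vr[F=13540352/2542507 G=4510720/842193 H=4420608/666985] → run F
t=29: vr[G=4510720/842193 H=4420608/666985] → run G
t=30: vr[G=2183168/280731 H=4420608/666985] → run H
t=31: vr[G=2183168/280731 H=6459392/666985] → run G
t=32: vr[H=6459392/666985] → run H
t=33: vr[H=8498176/666985] → run H
t=34: vr[H=2107392/133397] → run H
t=35: vr[H=12575744/666985] → run H
t=36: (idle)
t=37: (idle)
t=38: (idle)
t=39: (idle)
t=40: (idle)

completion order = E, C, D, F, G, H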